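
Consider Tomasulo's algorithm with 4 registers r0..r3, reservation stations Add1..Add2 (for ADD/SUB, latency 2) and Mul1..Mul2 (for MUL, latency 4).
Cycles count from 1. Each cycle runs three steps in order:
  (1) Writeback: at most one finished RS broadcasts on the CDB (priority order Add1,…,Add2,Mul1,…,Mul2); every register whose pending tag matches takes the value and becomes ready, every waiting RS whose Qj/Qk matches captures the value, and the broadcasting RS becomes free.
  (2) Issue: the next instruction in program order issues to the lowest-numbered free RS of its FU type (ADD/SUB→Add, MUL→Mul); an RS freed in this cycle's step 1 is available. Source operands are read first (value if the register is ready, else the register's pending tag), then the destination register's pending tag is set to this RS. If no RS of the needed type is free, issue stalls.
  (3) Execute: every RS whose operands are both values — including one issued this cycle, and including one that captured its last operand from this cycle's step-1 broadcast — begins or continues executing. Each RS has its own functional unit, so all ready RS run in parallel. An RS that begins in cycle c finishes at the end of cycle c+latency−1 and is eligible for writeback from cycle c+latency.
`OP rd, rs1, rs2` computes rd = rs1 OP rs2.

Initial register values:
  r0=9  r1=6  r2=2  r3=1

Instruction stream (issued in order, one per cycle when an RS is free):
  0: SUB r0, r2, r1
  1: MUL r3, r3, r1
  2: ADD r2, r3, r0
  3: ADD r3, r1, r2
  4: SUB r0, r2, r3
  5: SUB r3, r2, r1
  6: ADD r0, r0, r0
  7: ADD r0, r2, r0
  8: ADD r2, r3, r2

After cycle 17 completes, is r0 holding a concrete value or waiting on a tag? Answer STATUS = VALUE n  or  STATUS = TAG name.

STATUS = VALUE -10

cycle 1: issue SUB r0<-Add1 // r0:Add1,r1:6,r2:2,r3:1
cycle 2: issue MUL r3<-Mul1 // r0:Add1,r1:6,r2:2,r3:Mul1
cycle 3: CDB Add1=-4; issue ADD r2<-Add1 // r0:-4,r1:6,r2:Add1,r3:Mul1
cycle 4: issue ADD r3<-Add2 // r0:-4,r1:6,r2:Add1,r3:Add2
cycle 5: stall // r0:-4,r1:6,r2:Add1,r3:Add2
cycle 6: CDB Mul1=6; stall // r0:-4,r1:6,r2:Add1,r3:Add2
cycle 7: stall // r0:-4,r1:6,r2:Add1,r3:Add2
cycle 8: CDB Add1=2; issue SUB r0<-Add1 // r0:Add1,r1:6,r2:2,r3:Add2
cycle 9: stall // r0:Add1,r1:6,r2:2,r3:Add2
cycle 10: CDB Add2=8; issue SUB r3<-Add2 // r0:Add1,r1:6,r2:2,r3:Add2
cycle 11: stall // r0:Add1,r1:6,r2:2,r3:Add2
cycle 12: CDB Add1=-6; issue ADD r0<-Add1 // r0:Add1,r1:6,r2:2,r3:Add2
cycle 13: CDB Add2=-4; issue ADD r0<-Add2 // r0:Add2,r1:6,r2:2,r3:-4
cycle 14: CDB Add1=-12; issue ADD r2<-Add1 // r0:Add2,r1:6,r2:Add1,r3:-4
cycle 15: - // r0:Add2,r1:6,r2:Add1,r3:-4
cycle 16: CDB Add1=-2 // r0:Add2,r1:6,r2:-2,r3:-4
cycle 17: CDB Add2=-10 // r0:-10,r1:6,r2:-2,r3:-4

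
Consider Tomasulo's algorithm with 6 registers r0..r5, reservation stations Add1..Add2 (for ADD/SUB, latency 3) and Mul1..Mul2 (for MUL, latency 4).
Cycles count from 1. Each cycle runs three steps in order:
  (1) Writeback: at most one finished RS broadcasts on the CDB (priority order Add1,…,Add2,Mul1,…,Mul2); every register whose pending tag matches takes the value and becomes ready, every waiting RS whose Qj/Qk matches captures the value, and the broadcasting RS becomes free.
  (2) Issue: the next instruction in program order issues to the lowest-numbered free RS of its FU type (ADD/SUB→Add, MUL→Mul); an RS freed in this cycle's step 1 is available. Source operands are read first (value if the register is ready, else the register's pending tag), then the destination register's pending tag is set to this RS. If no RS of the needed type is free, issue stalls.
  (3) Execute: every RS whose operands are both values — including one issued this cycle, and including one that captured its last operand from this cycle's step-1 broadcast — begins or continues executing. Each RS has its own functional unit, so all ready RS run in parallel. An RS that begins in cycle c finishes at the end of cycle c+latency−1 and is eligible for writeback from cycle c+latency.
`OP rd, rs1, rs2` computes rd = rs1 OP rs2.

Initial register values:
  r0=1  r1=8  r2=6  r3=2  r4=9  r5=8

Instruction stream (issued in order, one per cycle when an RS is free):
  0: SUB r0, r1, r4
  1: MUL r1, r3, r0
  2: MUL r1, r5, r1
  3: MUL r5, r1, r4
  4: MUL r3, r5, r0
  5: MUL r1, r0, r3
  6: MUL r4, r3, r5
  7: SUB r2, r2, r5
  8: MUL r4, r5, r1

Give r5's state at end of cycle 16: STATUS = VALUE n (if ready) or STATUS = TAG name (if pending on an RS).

c1: issue SUB r0<-Add1 | r0:Add1,r1:8,r2:6,r3:2,r4:9,r5:8
c2: issue MUL r1<-Mul1 | r0:Add1,r1:Mul1,r2:6,r3:2,r4:9,r5:8
c3: issue MUL r1<-Mul2 | r0:Add1,r1:Mul2,r2:6,r3:2,r4:9,r5:8
c4: CDB Add1=-1; stall | r0:-1,r1:Mul2,r2:6,r3:2,r4:9,r5:8
c5: stall | r0:-1,r1:Mul2,r2:6,r3:2,r4:9,r5:8
c6: stall | r0:-1,r1:Mul2,r2:6,r3:2,r4:9,r5:8
c7: stall | r0:-1,r1:Mul2,r2:6,r3:2,r4:9,r5:8
c8: CDB Mul1=-2; issue MUL r5<-Mul1 | r0:-1,r1:Mul2,r2:6,r3:2,r4:9,r5:Mul1
c9: stall | r0:-1,r1:Mul2,r2:6,r3:2,r4:9,r5:Mul1
c10: stall | r0:-1,r1:Mul2,r2:6,r3:2,r4:9,r5:Mul1
c11: stall | r0:-1,r1:Mul2,r2:6,r3:2,r4:9,r5:Mul1
c12: CDB Mul2=-16; issue MUL r3<-Mul2 | r0:-1,r1:-16,r2:6,r3:Mul2,r4:9,r5:Mul1
c13: stall | r0:-1,r1:-16,r2:6,r3:Mul2,r4:9,r5:Mul1
c14: stall | r0:-1,r1:-16,r2:6,r3:Mul2,r4:9,r5:Mul1
c15: stall | r0:-1,r1:-16,r2:6,r3:Mul2,r4:9,r5:Mul1
c16: CDB Mul1=-144; issue MUL r1<-Mul1 | r0:-1,r1:Mul1,r2:6,r3:Mul2,r4:9,r5:-144

STATUS = VALUE -144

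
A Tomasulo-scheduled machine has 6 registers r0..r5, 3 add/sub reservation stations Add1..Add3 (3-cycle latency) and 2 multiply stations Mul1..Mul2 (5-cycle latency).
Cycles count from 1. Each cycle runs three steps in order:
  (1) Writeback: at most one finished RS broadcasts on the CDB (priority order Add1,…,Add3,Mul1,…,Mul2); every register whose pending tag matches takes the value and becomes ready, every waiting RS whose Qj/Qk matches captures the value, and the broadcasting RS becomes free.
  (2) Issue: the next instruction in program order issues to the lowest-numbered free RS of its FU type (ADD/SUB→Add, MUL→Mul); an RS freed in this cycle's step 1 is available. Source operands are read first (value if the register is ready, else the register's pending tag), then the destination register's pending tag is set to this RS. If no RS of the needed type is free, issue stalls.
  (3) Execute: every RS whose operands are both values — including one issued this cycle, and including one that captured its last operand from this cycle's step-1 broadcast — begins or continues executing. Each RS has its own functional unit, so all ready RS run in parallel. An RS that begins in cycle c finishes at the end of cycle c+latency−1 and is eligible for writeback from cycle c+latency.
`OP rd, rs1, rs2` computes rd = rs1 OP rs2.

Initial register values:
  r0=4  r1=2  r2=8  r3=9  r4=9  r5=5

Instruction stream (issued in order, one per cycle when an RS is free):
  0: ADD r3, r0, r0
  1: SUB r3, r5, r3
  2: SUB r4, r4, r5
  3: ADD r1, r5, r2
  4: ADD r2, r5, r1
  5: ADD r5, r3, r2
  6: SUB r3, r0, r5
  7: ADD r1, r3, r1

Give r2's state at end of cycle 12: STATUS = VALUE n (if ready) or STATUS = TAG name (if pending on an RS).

STATUS = VALUE 18

cycle 1: issue ADD r3<-Add1 // r0:4,r1:2,r2:8,r3:Add1,r4:9,r5:5
cycle 2: issue SUB r3<-Add2 // r0:4,r1:2,r2:8,r3:Add2,r4:9,r5:5
cycle 3: issue SUB r4<-Add3 // r0:4,r1:2,r2:8,r3:Add2,r4:Add3,r5:5
cycle 4: CDB Add1=8; issue ADD r1<-Add1 // r0:4,r1:Add1,r2:8,r3:Add2,r4:Add3,r5:5
cycle 5: stall // r0:4,r1:Add1,r2:8,r3:Add2,r4:Add3,r5:5
cycle 6: CDB Add3=4; issue ADD r2<-Add3 // r0:4,r1:Add1,r2:Add3,r3:Add2,r4:4,r5:5
cycle 7: CDB Add1=13; issue ADD r5<-Add1 // r0:4,r1:13,r2:Add3,r3:Add2,r4:4,r5:Add1
cycle 8: CDB Add2=-3; issue SUB r3<-Add2 // r0:4,r1:13,r2:Add3,r3:Add2,r4:4,r5:Add1
cycle 9: stall // r0:4,r1:13,r2:Add3,r3:Add2,r4:4,r5:Add1
cycle 10: CDB Add3=18; issue ADD r1<-Add3 // r0:4,r1:Add3,r2:18,r3:Add2,r4:4,r5:Add1
cycle 11: - // r0:4,r1:Add3,r2:18,r3:Add2,r4:4,r5:Add1
cycle 12: - // r0:4,r1:Add3,r2:18,r3:Add2,r4:4,r5:Add1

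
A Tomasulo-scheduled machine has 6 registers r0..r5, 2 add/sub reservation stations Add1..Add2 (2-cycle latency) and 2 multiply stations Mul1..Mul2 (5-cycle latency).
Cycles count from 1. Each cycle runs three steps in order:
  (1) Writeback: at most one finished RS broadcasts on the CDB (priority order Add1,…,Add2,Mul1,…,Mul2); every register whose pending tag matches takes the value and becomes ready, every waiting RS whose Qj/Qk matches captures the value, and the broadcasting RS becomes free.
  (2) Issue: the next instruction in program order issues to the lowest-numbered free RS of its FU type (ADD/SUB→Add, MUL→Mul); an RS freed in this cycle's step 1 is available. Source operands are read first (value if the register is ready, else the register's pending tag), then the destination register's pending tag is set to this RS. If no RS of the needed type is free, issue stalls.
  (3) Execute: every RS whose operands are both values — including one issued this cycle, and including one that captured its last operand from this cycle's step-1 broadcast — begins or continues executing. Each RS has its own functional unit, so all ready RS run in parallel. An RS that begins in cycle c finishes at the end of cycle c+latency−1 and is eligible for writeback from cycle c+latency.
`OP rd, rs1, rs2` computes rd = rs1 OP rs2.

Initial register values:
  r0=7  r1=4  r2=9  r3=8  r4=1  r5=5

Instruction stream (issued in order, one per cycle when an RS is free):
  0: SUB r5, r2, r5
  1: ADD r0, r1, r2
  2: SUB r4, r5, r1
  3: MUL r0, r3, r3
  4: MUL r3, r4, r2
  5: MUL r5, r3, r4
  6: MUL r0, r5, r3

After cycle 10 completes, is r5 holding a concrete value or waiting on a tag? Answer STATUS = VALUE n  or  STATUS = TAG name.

STATUS = TAG Mul1

c1: issue SUB r5<-Add1 | r0:7,r1:4,r2:9,r3:8,r4:1,r5:Add1
c2: issue ADD r0<-Add2 | r0:Add2,r1:4,r2:9,r3:8,r4:1,r5:Add1
c3: CDB Add1=4; issue SUB r4<-Add1 | r0:Add2,r1:4,r2:9,r3:8,r4:Add1,r5:4
c4: CDB Add2=13; issue MUL r0<-Mul1 | r0:Mul1,r1:4,r2:9,r3:8,r4:Add1,r5:4
c5: CDB Add1=0; issue MUL r3<-Mul2 | r0:Mul1,r1:4,r2:9,r3:Mul2,r4:0,r5:4
c6: stall | r0:Mul1,r1:4,r2:9,r3:Mul2,r4:0,r5:4
c7: stall | r0:Mul1,r1:4,r2:9,r3:Mul2,r4:0,r5:4
c8: stall | r0:Mul1,r1:4,r2:9,r3:Mul2,r4:0,r5:4
c9: CDB Mul1=64; issue MUL r5<-Mul1 | r0:64,r1:4,r2:9,r3:Mul2,r4:0,r5:Mul1
c10: CDB Mul2=0; issue MUL r0<-Mul2 | r0:Mul2,r1:4,r2:9,r3:0,r4:0,r5:Mul1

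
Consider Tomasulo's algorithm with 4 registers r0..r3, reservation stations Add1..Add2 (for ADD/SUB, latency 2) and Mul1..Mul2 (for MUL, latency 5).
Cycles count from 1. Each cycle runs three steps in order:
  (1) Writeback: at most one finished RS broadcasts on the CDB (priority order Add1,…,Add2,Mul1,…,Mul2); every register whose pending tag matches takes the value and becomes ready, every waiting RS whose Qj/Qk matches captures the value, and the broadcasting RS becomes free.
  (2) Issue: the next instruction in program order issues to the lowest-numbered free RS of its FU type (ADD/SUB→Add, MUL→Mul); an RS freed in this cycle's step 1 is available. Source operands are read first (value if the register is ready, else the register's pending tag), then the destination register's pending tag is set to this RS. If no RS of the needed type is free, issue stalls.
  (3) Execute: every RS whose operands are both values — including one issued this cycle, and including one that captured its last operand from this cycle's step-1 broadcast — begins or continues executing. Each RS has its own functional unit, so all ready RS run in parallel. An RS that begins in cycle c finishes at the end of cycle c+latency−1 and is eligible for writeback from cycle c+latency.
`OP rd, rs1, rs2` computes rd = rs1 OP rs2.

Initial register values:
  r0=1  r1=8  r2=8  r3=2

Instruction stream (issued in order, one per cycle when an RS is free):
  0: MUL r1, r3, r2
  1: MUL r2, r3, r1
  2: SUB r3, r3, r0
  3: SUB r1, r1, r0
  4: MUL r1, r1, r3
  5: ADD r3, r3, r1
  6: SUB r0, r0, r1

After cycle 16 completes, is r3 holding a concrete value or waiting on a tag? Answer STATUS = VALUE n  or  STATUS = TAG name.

cycle 1: issue MUL r1<-Mul1 // r0:1,r1:Mul1,r2:8,r3:2
cycle 2: issue MUL r2<-Mul2 // r0:1,r1:Mul1,r2:Mul2,r3:2
cycle 3: issue SUB r3<-Add1 // r0:1,r1:Mul1,r2:Mul2,r3:Add1
cycle 4: issue SUB r1<-Add2 // r0:1,r1:Add2,r2:Mul2,r3:Add1
cycle 5: CDB Add1=1; stall // r0:1,r1:Add2,r2:Mul2,r3:1
cycle 6: CDB Mul1=16; issue MUL r1<-Mul1 // r0:1,r1:Mul1,r2:Mul2,r3:1
cycle 7: issue ADD r3<-Add1 // r0:1,r1:Mul1,r2:Mul2,r3:Add1
cycle 8: CDB Add2=15; issue SUB r0<-Add2 // r0:Add2,r1:Mul1,r2:Mul2,r3:Add1
cycle 9: - // r0:Add2,r1:Mul1,r2:Mul2,r3:Add1
cycle 10: - // r0:Add2,r1:Mul1,r2:Mul2,r3:Add1
cycle 11: CDB Mul2=32 // r0:Add2,r1:Mul1,r2:32,r3:Add1
cycle 12: - // r0:Add2,r1:Mul1,r2:32,r3:Add1
cycle 13: CDB Mul1=15 // r0:Add2,r1:15,r2:32,r3:Add1
cycle 14: - // r0:Add2,r1:15,r2:32,r3:Add1
cycle 15: CDB Add1=16 // r0:Add2,r1:15,r2:32,r3:16
cycle 16: CDB Add2=-14 // r0:-14,r1:15,r2:32,r3:16

STATUS = VALUE 16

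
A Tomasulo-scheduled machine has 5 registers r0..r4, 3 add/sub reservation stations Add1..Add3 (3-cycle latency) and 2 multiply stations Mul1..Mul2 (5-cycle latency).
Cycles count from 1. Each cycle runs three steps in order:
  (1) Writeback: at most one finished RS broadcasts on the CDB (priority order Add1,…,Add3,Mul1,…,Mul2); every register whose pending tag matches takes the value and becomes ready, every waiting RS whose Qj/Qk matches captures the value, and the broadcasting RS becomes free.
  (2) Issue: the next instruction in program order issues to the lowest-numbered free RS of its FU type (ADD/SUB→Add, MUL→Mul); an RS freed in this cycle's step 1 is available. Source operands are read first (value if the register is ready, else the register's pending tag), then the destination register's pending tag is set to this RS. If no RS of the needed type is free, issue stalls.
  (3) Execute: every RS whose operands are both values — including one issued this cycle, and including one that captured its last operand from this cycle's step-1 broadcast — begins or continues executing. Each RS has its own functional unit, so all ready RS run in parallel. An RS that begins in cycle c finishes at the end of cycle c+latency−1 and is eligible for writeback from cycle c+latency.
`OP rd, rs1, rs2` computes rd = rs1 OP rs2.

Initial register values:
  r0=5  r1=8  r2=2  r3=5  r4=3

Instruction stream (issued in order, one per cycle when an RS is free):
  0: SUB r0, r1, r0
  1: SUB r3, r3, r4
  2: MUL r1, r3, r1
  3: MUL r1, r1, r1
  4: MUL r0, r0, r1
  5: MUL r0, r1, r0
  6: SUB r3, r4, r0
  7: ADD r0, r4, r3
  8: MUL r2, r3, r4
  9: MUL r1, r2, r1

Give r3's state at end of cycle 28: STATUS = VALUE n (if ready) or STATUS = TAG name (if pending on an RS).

STATUS = VALUE -196605

cycle 1: issue SUB r0<-Add1 // r0:Add1,r1:8,r2:2,r3:5,r4:3
cycle 2: issue SUB r3<-Add2 // r0:Add1,r1:8,r2:2,r3:Add2,r4:3
cycle 3: issue MUL r1<-Mul1 // r0:Add1,r1:Mul1,r2:2,r3:Add2,r4:3
cycle 4: CDB Add1=3; issue MUL r1<-Mul2 // r0:3,r1:Mul2,r2:2,r3:Add2,r4:3
cycle 5: CDB Add2=2; stall // r0:3,r1:Mul2,r2:2,r3:2,r4:3
cycle 6: stall // r0:3,r1:Mul2,r2:2,r3:2,r4:3
cycle 7: stall // r0:3,r1:Mul2,r2:2,r3:2,r4:3
cycle 8: stall // r0:3,r1:Mul2,r2:2,r3:2,r4:3
cycle 9: stall // r0:3,r1:Mul2,r2:2,r3:2,r4:3
cycle 10: CDB Mul1=16; issue MUL r0<-Mul1 // r0:Mul1,r1:Mul2,r2:2,r3:2,r4:3
cycle 11: stall // r0:Mul1,r1:Mul2,r2:2,r3:2,r4:3
cycle 12: stall // r0:Mul1,r1:Mul2,r2:2,r3:2,r4:3
cycle 13: stall // r0:Mul1,r1:Mul2,r2:2,r3:2,r4:3
cycle 14: stall // r0:Mul1,r1:Mul2,r2:2,r3:2,r4:3
cycle 15: CDB Mul2=256; issue MUL r0<-Mul2 // r0:Mul2,r1:256,r2:2,r3:2,r4:3
cycle 16: issue SUB r3<-Add1 // r0:Mul2,r1:256,r2:2,r3:Add1,r4:3
cycle 17: issue ADD r0<-Add2 // r0:Add2,r1:256,r2:2,r3:Add1,r4:3
cycle 18: stall // r0:Add2,r1:256,r2:2,r3:Add1,r4:3
cycle 19: stall // r0:Add2,r1:256,r2:2,r3:Add1,r4:3
cycle 20: CDB Mul1=768; issue MUL r2<-Mul1 // r0:Add2,r1:256,r2:Mul1,r3:Add1,r4:3
cycle 21: stall // r0:Add2,r1:256,r2:Mul1,r3:Add1,r4:3
cycle 22: stall // r0:Add2,r1:256,r2:Mul1,r3:Add1,r4:3
cycle 23: stall // r0:Add2,r1:256,r2:Mul1,r3:Add1,r4:3
cycle 24: stall // r0:Add2,r1:256,r2:Mul1,r3:Add1,r4:3
cycle 25: CDB Mul2=196608; issue MUL r1<-Mul2 // r0:Add2,r1:Mul2,r2:Mul1,r3:Add1,r4:3
cycle 26: - // r0:Add2,r1:Mul2,r2:Mul1,r3:Add1,r4:3
cycle 27: - // r0:Add2,r1:Mul2,r2:Mul1,r3:Add1,r4:3
cycle 28: CDB Add1=-196605 // r0:Add2,r1:Mul2,r2:Mul1,r3:-196605,r4:3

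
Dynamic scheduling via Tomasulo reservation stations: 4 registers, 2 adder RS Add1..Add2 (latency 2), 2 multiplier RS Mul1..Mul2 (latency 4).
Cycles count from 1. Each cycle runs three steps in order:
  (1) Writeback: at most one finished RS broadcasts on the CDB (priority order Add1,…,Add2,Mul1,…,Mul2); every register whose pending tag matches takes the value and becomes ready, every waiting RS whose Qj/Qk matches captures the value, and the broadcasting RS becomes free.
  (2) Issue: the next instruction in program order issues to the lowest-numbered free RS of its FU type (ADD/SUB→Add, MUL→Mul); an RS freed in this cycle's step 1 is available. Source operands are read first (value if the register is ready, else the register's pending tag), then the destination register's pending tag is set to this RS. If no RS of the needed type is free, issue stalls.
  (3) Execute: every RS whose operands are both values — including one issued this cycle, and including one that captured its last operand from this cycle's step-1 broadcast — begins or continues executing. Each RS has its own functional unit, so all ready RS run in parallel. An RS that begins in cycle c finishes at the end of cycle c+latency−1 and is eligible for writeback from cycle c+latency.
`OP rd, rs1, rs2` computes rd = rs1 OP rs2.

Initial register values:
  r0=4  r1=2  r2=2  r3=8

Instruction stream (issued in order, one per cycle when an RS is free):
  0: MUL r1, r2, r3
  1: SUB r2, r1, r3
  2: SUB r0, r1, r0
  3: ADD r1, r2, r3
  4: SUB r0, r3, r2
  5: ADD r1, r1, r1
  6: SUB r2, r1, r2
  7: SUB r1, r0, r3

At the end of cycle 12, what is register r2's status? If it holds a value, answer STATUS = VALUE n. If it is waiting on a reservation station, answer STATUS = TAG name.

STATUS = TAG Add2

c1: issue MUL r1<-Mul1 | r0:4,r1:Mul1,r2:2,r3:8
c2: issue SUB r2<-Add1 | r0:4,r1:Mul1,r2:Add1,r3:8
c3: issue SUB r0<-Add2 | r0:Add2,r1:Mul1,r2:Add1,r3:8
c4: stall | r0:Add2,r1:Mul1,r2:Add1,r3:8
c5: CDB Mul1=16; stall | r0:Add2,r1:16,r2:Add1,r3:8
c6: stall | r0:Add2,r1:16,r2:Add1,r3:8
c7: CDB Add1=8; issue ADD r1<-Add1 | r0:Add2,r1:Add1,r2:8,r3:8
c8: CDB Add2=12; issue SUB r0<-Add2 | r0:Add2,r1:Add1,r2:8,r3:8
c9: CDB Add1=16; issue ADD r1<-Add1 | r0:Add2,r1:Add1,r2:8,r3:8
c10: CDB Add2=0; issue SUB r2<-Add2 | r0:0,r1:Add1,r2:Add2,r3:8
c11: CDB Add1=32; issue SUB r1<-Add1 | r0:0,r1:Add1,r2:Add2,r3:8
c12: - | r0:0,r1:Add1,r2:Add2,r3:8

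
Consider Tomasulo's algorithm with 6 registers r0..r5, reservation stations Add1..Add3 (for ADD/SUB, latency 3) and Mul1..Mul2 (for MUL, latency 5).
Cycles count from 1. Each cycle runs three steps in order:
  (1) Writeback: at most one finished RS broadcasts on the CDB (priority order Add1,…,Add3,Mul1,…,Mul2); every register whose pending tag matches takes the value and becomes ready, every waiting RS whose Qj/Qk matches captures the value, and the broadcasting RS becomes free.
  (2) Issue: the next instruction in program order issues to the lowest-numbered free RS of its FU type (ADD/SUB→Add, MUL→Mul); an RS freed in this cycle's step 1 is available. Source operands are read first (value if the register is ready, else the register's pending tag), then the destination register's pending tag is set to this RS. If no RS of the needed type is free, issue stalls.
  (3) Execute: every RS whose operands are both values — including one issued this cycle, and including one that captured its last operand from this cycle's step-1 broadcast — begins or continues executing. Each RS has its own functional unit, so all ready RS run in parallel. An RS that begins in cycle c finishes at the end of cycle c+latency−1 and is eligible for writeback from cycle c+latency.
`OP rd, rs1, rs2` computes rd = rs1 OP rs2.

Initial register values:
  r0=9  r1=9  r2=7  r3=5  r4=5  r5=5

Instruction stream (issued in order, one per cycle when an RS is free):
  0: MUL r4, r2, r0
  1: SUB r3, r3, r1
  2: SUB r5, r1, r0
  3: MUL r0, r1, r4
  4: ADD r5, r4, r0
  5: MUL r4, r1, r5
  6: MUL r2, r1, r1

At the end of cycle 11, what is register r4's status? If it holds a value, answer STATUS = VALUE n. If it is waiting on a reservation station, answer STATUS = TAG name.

cycle 1: issue MUL r4<-Mul1 // r0:9,r1:9,r2:7,r3:5,r4:Mul1,r5:5
cycle 2: issue SUB r3<-Add1 // r0:9,r1:9,r2:7,r3:Add1,r4:Mul1,r5:5
cycle 3: issue SUB r5<-Add2 // r0:9,r1:9,r2:7,r3:Add1,r4:Mul1,r5:Add2
cycle 4: issue MUL r0<-Mul2 // r0:Mul2,r1:9,r2:7,r3:Add1,r4:Mul1,r5:Add2
cycle 5: CDB Add1=-4; issue ADD r5<-Add1 // r0:Mul2,r1:9,r2:7,r3:-4,r4:Mul1,r5:Add1
cycle 6: CDB Add2=0; stall // r0:Mul2,r1:9,r2:7,r3:-4,r4:Mul1,r5:Add1
cycle 7: CDB Mul1=63; issue MUL r4<-Mul1 // r0:Mul2,r1:9,r2:7,r3:-4,r4:Mul1,r5:Add1
cycle 8: stall // r0:Mul2,r1:9,r2:7,r3:-4,r4:Mul1,r5:Add1
cycle 9: stall // r0:Mul2,r1:9,r2:7,r3:-4,r4:Mul1,r5:Add1
cycle 10: stall // r0:Mul2,r1:9,r2:7,r3:-4,r4:Mul1,r5:Add1
cycle 11: stall // r0:Mul2,r1:9,r2:7,r3:-4,r4:Mul1,r5:Add1

STATUS = TAG Mul1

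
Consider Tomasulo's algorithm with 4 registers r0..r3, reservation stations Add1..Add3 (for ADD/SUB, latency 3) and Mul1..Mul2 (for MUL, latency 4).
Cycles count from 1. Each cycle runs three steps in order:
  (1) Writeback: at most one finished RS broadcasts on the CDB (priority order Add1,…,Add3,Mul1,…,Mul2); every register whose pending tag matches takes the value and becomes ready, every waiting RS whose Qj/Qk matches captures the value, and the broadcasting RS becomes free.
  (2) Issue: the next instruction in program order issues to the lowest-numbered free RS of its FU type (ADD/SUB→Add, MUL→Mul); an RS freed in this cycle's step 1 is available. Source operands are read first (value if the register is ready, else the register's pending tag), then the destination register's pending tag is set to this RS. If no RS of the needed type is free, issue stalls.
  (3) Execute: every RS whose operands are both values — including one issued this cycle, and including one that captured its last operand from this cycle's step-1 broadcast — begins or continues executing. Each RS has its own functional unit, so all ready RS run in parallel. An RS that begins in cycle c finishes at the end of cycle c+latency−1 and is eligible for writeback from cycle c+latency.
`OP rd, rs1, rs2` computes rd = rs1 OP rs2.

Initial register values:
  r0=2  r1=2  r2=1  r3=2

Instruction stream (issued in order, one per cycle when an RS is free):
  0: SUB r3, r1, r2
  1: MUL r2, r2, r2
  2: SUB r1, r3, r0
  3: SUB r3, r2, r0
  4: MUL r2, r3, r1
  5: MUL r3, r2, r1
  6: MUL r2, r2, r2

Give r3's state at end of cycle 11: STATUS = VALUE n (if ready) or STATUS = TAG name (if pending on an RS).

c1: issue SUB r3<-Add1 | r0:2,r1:2,r2:1,r3:Add1
c2: issue MUL r2<-Mul1 | r0:2,r1:2,r2:Mul1,r3:Add1
c3: issue SUB r1<-Add2 | r0:2,r1:Add2,r2:Mul1,r3:Add1
c4: CDB Add1=1; issue SUB r3<-Add1 | r0:2,r1:Add2,r2:Mul1,r3:Add1
c5: issue MUL r2<-Mul2 | r0:2,r1:Add2,r2:Mul2,r3:Add1
c6: CDB Mul1=1; issue MUL r3<-Mul1 | r0:2,r1:Add2,r2:Mul2,r3:Mul1
c7: CDB Add2=-1; stall | r0:2,r1:-1,r2:Mul2,r3:Mul1
c8: stall | r0:2,r1:-1,r2:Mul2,r3:Mul1
c9: CDB Add1=-1; stall | r0:2,r1:-1,r2:Mul2,r3:Mul1
c10: stall | r0:2,r1:-1,r2:Mul2,r3:Mul1
c11: stall | r0:2,r1:-1,r2:Mul2,r3:Mul1

STATUS = TAG Mul1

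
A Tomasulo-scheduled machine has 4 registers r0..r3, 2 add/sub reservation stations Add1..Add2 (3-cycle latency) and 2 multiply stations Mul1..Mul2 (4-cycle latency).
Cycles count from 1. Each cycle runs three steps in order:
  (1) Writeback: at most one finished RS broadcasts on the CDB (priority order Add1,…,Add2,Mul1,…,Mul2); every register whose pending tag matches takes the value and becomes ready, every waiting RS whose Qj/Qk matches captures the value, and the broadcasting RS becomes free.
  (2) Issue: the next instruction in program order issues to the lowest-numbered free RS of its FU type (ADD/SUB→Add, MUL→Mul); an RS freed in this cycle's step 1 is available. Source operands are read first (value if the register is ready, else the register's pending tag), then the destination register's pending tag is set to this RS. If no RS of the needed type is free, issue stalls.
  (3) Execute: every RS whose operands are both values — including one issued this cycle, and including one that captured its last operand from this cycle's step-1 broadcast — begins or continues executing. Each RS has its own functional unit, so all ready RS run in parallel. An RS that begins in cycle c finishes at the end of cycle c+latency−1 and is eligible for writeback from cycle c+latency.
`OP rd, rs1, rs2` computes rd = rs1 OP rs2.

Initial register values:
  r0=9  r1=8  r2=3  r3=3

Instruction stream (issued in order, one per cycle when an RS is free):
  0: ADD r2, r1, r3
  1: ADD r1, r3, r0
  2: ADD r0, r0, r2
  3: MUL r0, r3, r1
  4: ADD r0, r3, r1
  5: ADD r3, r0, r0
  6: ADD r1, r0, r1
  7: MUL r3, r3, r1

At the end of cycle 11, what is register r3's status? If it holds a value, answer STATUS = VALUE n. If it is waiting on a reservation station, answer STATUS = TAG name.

  c1: issue ADD r2<-Add1  regs: r0:9,r1:8,r2:Add1,r3:3
  c2: issue ADD r1<-Add2  regs: r0:9,r1:Add2,r2:Add1,r3:3
  c3: stall  regs: r0:9,r1:Add2,r2:Add1,r3:3
  c4: CDB Add1=11; issue ADD r0<-Add1  regs: r0:Add1,r1:Add2,r2:11,r3:3
  c5: CDB Add2=12; issue MUL r0<-Mul1  regs: r0:Mul1,r1:12,r2:11,r3:3
  c6: issue ADD r0<-Add2  regs: r0:Add2,r1:12,r2:11,r3:3
  c7: CDB Add1=20; issue ADD r3<-Add1  regs: r0:Add2,r1:12,r2:11,r3:Add1
  c8: stall  regs: r0:Add2,r1:12,r2:11,r3:Add1
  c9: CDB Add2=15; issue ADD r1<-Add2  regs: r0:15,r1:Add2,r2:11,r3:Add1
  c10: CDB Mul1=36; issue MUL r3<-Mul1  regs: r0:15,r1:Add2,r2:11,r3:Mul1
  c11: -  regs: r0:15,r1:Add2,r2:11,r3:Mul1

STATUS = TAG Mul1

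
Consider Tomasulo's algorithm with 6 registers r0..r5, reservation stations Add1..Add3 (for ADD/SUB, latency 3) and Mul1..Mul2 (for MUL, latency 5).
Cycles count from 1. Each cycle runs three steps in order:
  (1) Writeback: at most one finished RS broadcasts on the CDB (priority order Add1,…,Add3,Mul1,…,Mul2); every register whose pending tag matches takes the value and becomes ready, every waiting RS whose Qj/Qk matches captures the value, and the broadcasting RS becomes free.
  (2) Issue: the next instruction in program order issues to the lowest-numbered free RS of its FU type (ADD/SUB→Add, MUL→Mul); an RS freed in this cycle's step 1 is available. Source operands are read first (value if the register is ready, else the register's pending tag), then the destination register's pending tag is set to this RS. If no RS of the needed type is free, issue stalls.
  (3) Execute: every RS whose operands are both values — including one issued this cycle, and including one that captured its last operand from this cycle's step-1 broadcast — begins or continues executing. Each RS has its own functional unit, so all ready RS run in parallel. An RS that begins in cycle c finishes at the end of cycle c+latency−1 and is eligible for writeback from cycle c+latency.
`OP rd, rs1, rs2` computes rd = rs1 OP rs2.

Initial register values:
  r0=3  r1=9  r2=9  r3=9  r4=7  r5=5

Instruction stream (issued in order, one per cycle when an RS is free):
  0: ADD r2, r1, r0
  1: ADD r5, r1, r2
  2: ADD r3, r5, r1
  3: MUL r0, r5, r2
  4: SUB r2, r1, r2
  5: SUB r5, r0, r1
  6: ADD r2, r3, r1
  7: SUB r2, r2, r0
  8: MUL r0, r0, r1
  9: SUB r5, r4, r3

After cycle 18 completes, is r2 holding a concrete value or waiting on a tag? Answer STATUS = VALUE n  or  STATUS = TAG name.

STATUS = VALUE -213

  c1: issue ADD r2<-Add1  regs: r0:3,r1:9,r2:Add1,r3:9,r4:7,r5:5
  c2: issue ADD r5<-Add2  regs: r0:3,r1:9,r2:Add1,r3:9,r4:7,r5:Add2
  c3: issue ADD r3<-Add3  regs: r0:3,r1:9,r2:Add1,r3:Add3,r4:7,r5:Add2
  c4: CDB Add1=12; issue MUL r0<-Mul1  regs: r0:Mul1,r1:9,r2:12,r3:Add3,r4:7,r5:Add2
  c5: issue SUB r2<-Add1  regs: r0:Mul1,r1:9,r2:Add1,r3:Add3,r4:7,r5:Add2
  c6: stall  regs: r0:Mul1,r1:9,r2:Add1,r3:Add3,r4:7,r5:Add2
  c7: CDB Add2=21; issue SUB r5<-Add2  regs: r0:Mul1,r1:9,r2:Add1,r3:Add3,r4:7,r5:Add2
  c8: CDB Add1=-3; issue ADD r2<-Add1  regs: r0:Mul1,r1:9,r2:Add1,r3:Add3,r4:7,r5:Add2
  c9: stall  regs: r0:Mul1,r1:9,r2:Add1,r3:Add3,r4:7,r5:Add2
  c10: CDB Add3=30; issue SUB r2<-Add3  regs: r0:Mul1,r1:9,r2:Add3,r3:30,r4:7,r5:Add2
  c11: issue MUL r0<-Mul2  regs: r0:Mul2,r1:9,r2:Add3,r3:30,r4:7,r5:Add2
  c12: CDB Mul1=252; stall  regs: r0:Mul2,r1:9,r2:Add3,r3:30,r4:7,r5:Add2
  c13: CDB Add1=39; issue SUB r5<-Add1  regs: r0:Mul2,r1:9,r2:Add3,r3:30,r4:7,r5:Add1
  c14: -  regs: r0:Mul2,r1:9,r2:Add3,r3:30,r4:7,r5:Add1
  c15: CDB Add2=243  regs: r0:Mul2,r1:9,r2:Add3,r3:30,r4:7,r5:Add1
  c16: CDB Add1=-23  regs: r0:Mul2,r1:9,r2:Add3,r3:30,r4:7,r5:-23
  c17: CDB Add3=-213  regs: r0:Mul2,r1:9,r2:-213,r3:30,r4:7,r5:-23
  c18: CDB Mul2=2268  regs: r0:2268,r1:9,r2:-213,r3:30,r4:7,r5:-23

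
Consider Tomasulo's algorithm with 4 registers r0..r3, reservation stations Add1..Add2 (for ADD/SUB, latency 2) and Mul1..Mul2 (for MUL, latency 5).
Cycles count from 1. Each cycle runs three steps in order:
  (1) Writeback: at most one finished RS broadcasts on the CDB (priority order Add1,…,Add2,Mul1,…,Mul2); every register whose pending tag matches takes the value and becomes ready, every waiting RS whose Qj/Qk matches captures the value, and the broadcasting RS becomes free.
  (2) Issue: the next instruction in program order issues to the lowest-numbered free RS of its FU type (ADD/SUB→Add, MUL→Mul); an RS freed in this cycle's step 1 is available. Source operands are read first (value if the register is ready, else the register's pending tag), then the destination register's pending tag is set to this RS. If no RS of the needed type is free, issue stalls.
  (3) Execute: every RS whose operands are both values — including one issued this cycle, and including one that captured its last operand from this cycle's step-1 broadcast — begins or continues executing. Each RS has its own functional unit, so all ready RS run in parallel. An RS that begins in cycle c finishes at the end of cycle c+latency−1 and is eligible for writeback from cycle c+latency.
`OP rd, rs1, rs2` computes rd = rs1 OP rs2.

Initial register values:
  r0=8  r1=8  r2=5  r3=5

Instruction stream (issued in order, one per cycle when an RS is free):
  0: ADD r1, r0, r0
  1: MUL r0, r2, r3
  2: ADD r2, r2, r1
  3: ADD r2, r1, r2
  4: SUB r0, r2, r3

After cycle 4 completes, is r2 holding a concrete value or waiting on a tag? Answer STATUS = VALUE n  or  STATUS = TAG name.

STATUS = TAG Add2

  c1: issue ADD r1<-Add1  regs: r0:8,r1:Add1,r2:5,r3:5
  c2: issue MUL r0<-Mul1  regs: r0:Mul1,r1:Add1,r2:5,r3:5
  c3: CDB Add1=16; issue ADD r2<-Add1  regs: r0:Mul1,r1:16,r2:Add1,r3:5
  c4: issue ADD r2<-Add2  regs: r0:Mul1,r1:16,r2:Add2,r3:5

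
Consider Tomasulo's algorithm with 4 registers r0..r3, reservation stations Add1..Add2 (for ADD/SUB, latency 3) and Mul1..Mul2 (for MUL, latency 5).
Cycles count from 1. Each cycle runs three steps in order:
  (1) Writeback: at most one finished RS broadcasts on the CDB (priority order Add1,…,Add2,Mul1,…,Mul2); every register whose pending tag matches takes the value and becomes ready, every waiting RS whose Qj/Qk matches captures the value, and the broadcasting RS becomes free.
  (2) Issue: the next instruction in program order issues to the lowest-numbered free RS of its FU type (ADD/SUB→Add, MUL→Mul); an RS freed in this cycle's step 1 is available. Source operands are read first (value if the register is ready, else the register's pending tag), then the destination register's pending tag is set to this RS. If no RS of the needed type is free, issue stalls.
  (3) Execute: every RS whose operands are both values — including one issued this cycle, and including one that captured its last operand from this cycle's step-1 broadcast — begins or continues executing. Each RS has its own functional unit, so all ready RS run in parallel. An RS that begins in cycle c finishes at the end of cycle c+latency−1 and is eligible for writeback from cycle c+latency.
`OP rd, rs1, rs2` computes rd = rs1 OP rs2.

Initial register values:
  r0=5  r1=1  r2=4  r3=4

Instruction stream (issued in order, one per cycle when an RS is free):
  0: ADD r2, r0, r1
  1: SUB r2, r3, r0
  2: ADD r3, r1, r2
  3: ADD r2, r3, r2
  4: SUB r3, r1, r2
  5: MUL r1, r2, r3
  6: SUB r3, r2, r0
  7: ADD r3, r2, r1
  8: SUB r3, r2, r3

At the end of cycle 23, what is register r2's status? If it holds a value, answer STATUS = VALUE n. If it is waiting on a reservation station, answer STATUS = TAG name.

STATUS = VALUE -1

cycle 1: issue ADD r2<-Add1 // r0:5,r1:1,r2:Add1,r3:4
cycle 2: issue SUB r2<-Add2 // r0:5,r1:1,r2:Add2,r3:4
cycle 3: stall // r0:5,r1:1,r2:Add2,r3:4
cycle 4: CDB Add1=6; issue ADD r3<-Add1 // r0:5,r1:1,r2:Add2,r3:Add1
cycle 5: CDB Add2=-1; issue ADD r2<-Add2 // r0:5,r1:1,r2:Add2,r3:Add1
cycle 6: stall // r0:5,r1:1,r2:Add2,r3:Add1
cycle 7: stall // r0:5,r1:1,r2:Add2,r3:Add1
cycle 8: CDB Add1=0; issue SUB r3<-Add1 // r0:5,r1:1,r2:Add2,r3:Add1
cycle 9: issue MUL r1<-Mul1 // r0:5,r1:Mul1,r2:Add2,r3:Add1
cycle 10: stall // r0:5,r1:Mul1,r2:Add2,r3:Add1
cycle 11: CDB Add2=-1; issue SUB r3<-Add2 // r0:5,r1:Mul1,r2:-1,r3:Add2
cycle 12: stall // r0:5,r1:Mul1,r2:-1,r3:Add2
cycle 13: stall // r0:5,r1:Mul1,r2:-1,r3:Add2
cycle 14: CDB Add1=2; issue ADD r3<-Add1 // r0:5,r1:Mul1,r2:-1,r3:Add1
cycle 15: CDB Add2=-6; issue SUB r3<-Add2 // r0:5,r1:Mul1,r2:-1,r3:Add2
cycle 16: - // r0:5,r1:Mul1,r2:-1,r3:Add2
cycle 17: - // r0:5,r1:Mul1,r2:-1,r3:Add2
cycle 18: - // r0:5,r1:Mul1,r2:-1,r3:Add2
cycle 19: CDB Mul1=-2 // r0:5,r1:-2,r2:-1,r3:Add2
cycle 20: - // r0:5,r1:-2,r2:-1,r3:Add2
cycle 21: - // r0:5,r1:-2,r2:-1,r3:Add2
cycle 22: CDB Add1=-3 // r0:5,r1:-2,r2:-1,r3:Add2
cycle 23: - // r0:5,r1:-2,r2:-1,r3:Add2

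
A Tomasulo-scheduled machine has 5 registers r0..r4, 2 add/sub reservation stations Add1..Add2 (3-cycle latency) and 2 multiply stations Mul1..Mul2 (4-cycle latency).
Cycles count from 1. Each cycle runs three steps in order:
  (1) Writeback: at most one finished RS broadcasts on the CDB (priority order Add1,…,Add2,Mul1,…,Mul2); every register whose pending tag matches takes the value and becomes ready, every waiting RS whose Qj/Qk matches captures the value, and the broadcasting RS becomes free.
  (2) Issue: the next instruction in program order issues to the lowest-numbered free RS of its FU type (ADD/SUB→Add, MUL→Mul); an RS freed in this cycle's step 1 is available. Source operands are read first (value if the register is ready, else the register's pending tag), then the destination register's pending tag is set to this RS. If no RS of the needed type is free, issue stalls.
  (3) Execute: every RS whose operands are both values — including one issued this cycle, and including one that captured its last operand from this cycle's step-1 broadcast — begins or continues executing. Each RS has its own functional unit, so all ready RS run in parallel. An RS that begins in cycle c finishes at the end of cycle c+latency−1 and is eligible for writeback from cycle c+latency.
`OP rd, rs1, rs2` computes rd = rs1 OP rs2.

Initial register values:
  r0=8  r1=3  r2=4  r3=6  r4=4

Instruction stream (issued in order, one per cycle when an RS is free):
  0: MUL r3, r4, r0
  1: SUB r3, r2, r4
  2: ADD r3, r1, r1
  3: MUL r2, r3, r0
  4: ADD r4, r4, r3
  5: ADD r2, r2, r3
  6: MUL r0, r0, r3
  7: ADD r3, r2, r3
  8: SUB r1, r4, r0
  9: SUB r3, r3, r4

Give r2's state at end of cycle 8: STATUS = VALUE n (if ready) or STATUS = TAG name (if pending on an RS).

  c1: issue MUL r3<-Mul1  regs: r0:8,r1:3,r2:4,r3:Mul1,r4:4
  c2: issue SUB r3<-Add1  regs: r0:8,r1:3,r2:4,r3:Add1,r4:4
  c3: issue ADD r3<-Add2  regs: r0:8,r1:3,r2:4,r3:Add2,r4:4
  c4: issue MUL r2<-Mul2  regs: r0:8,r1:3,r2:Mul2,r3:Add2,r4:4
  c5: CDB Add1=0; issue ADD r4<-Add1  regs: r0:8,r1:3,r2:Mul2,r3:Add2,r4:Add1
  c6: CDB Add2=6; issue ADD r2<-Add2  regs: r0:8,r1:3,r2:Add2,r3:6,r4:Add1
  c7: CDB Mul1=32; issue MUL r0<-Mul1  regs: r0:Mul1,r1:3,r2:Add2,r3:6,r4:Add1
  c8: stall  regs: r0:Mul1,r1:3,r2:Add2,r3:6,r4:Add1

STATUS = TAG Add2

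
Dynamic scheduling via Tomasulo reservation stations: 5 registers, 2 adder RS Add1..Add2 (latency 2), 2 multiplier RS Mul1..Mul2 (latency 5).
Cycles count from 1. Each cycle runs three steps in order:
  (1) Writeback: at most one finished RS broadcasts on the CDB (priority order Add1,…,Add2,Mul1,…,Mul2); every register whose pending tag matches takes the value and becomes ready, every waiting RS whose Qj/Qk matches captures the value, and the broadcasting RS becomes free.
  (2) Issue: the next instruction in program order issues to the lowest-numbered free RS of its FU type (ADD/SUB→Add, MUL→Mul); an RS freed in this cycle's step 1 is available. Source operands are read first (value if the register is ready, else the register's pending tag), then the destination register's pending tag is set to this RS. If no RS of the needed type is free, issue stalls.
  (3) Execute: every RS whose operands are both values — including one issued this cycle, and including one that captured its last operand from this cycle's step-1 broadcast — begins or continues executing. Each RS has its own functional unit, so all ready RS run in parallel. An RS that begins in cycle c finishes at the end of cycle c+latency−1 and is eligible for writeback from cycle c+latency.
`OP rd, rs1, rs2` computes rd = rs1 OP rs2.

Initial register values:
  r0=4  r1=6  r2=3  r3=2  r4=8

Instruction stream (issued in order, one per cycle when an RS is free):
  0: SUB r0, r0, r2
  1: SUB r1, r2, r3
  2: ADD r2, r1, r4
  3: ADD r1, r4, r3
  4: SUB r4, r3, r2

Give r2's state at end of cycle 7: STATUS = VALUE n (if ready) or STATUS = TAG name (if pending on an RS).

STATUS = VALUE 9

c1: issue SUB r0<-Add1 | r0:Add1,r1:6,r2:3,r3:2,r4:8
c2: issue SUB r1<-Add2 | r0:Add1,r1:Add2,r2:3,r3:2,r4:8
c3: CDB Add1=1; issue ADD r2<-Add1 | r0:1,r1:Add2,r2:Add1,r3:2,r4:8
c4: CDB Add2=1; issue ADD r1<-Add2 | r0:1,r1:Add2,r2:Add1,r3:2,r4:8
c5: stall | r0:1,r1:Add2,r2:Add1,r3:2,r4:8
c6: CDB Add1=9; issue SUB r4<-Add1 | r0:1,r1:Add2,r2:9,r3:2,r4:Add1
c7: CDB Add2=10 | r0:1,r1:10,r2:9,r3:2,r4:Add1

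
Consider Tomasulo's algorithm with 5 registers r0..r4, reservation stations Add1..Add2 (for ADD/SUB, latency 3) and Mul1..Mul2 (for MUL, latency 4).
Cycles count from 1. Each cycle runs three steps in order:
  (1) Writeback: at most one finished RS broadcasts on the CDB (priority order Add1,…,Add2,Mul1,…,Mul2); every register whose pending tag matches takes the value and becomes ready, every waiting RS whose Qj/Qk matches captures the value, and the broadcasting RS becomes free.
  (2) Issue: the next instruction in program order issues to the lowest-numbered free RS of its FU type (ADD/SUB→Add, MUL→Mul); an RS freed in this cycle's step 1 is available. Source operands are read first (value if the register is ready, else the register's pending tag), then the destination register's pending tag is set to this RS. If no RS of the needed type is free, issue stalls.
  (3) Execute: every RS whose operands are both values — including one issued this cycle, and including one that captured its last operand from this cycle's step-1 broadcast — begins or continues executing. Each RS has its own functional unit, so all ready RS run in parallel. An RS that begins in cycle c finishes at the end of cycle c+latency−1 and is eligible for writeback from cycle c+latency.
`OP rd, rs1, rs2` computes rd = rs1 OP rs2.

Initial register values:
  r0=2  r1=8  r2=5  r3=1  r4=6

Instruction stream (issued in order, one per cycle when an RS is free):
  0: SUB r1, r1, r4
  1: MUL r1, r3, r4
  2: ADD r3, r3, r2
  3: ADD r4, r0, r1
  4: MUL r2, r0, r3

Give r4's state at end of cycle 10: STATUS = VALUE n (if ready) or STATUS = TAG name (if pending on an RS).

  c1: issue SUB r1<-Add1  regs: r0:2,r1:Add1,r2:5,r3:1,r4:6
  c2: issue MUL r1<-Mul1  regs: r0:2,r1:Mul1,r2:5,r3:1,r4:6
  c3: issue ADD r3<-Add2  regs: r0:2,r1:Mul1,r2:5,r3:Add2,r4:6
  c4: CDB Add1=2; issue ADD r4<-Add1  regs: r0:2,r1:Mul1,r2:5,r3:Add2,r4:Add1
  c5: issue MUL r2<-Mul2  regs: r0:2,r1:Mul1,r2:Mul2,r3:Add2,r4:Add1
  c6: CDB Add2=6  regs: r0:2,r1:Mul1,r2:Mul2,r3:6,r4:Add1
  c7: CDB Mul1=6  regs: r0:2,r1:6,r2:Mul2,r3:6,r4:Add1
  c8: -  regs: r0:2,r1:6,r2:Mul2,r3:6,r4:Add1
  c9: -  regs: r0:2,r1:6,r2:Mul2,r3:6,r4:Add1
  c10: CDB Add1=8  regs: r0:2,r1:6,r2:Mul2,r3:6,r4:8

STATUS = VALUE 8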